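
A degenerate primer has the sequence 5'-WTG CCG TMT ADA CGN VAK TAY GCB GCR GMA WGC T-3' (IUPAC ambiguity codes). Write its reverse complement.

Standard pairs A↔T, G↔C; ambiguity codes pair R↔Y, M↔K, W↔W, B↔V, D↔H, N↔N. Complement (WACGGCAKATHTGCNBTMATRCGVCGYCKTWCGA), then reverse for 5'→3'.

5′-AGCWTKCYGCVGCRTAMTBNCGTHTAKACGGCAW-3′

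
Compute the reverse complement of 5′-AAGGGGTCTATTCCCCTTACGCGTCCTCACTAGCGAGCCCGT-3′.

Reading the sequence 3'→5' and pairing each base (A↔T, G↔C) gives the reverse complement directly.

5'-ACGGGCTCGCTAGTGAGGACGCGTAAGGGGAATAGACCCCTT-3'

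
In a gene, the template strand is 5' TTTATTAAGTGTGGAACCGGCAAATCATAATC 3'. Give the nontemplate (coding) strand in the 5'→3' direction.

5'-GATTATGATTTGCCGGTTCCACACTTAATAAA-3'

The coding strand is complementary and antiparallel to the template: take the complement (A↔T, G↔C) and reverse.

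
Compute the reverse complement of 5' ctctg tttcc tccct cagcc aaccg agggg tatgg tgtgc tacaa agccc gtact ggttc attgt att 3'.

5'-AATACAATGAACCAGTACGGGCTTTGTAGCACACCATACCCCTCGGTTGGCTGAGGGAGGAAACAGAG-3'

Complement each base (A↔T, G↔C): GAGACAAAGGAGGGAGTCGGTTGGCTCCCCATACCACACGATGTTTCGGGCATGACCAAGTAACATAA. Then reverse.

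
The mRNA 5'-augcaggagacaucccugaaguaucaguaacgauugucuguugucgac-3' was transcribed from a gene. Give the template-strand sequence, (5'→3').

5'-GTCGACAACAGACAATCGTTACTGATACTTCAGGGATGTCTCCTGCAT-3'

Replace U with T to get the coding DNA strand: ATGCAGGAGACATCCCTGAAGTATCAGTAACGATTGTCTGTTGTCGAC. The template strand is its reverse complement (complement TACGTCCTCTGTAGGGACTTCATAGTCATTGCTAACAGACAACAGCTG, then reverse).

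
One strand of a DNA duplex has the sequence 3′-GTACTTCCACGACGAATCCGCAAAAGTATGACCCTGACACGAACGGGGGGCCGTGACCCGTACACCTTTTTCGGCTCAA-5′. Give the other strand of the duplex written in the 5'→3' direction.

5'-CATGAAGGTGCTGCTTAGGCGTTTTCATACTGGGACTGTGCTTGCCCCCCGGCACTGGGCATGTGGAAAAAGCCGAGTT-3'

The strand is given 3'→5', so its complement runs 5'→3' in the same left-to-right order: pair each base A↔T, G↔C.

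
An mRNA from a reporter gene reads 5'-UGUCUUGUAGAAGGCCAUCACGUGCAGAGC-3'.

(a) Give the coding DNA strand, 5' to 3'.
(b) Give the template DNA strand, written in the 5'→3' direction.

(a) 5′-TGTCTTGTAGAAGGCCATCACGTGCAGAGC-3′
(b) 5'-GCTCTGCACGTGATGGCCTTCTACAAGACA-3'

(a) The coding strand matches the mRNA with U→T.
(b) The template strand is the reverse complement of the coding strand.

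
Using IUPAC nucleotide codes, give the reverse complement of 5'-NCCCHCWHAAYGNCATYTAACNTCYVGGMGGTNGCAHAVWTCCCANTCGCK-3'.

5′-MGCGANTGGGAWBTDTGCNACCKCCBRGANGTTARATGNCRTTDWGDGGGN-3′

Standard pairs A↔T, G↔C; ambiguity codes pair Y↔R, M↔K, W↔W, H↔D, V↔B, N↔N. Complement (NGGGDGWDTTRCNGTARATTGNAGRBCCKCCANCGTDTBWAGGGTNAGCGM), then reverse for 5'→3'.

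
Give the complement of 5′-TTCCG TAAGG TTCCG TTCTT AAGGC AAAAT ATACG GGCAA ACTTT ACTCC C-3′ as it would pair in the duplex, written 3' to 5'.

Base-pairing A↔T, G↔C gives the complement. The complementary strand is antiparallel, so paired with a 5'→3' strand it runs 3'→5'.

3′-AAGGCATTCCAAGGCAAGAATTCCGTTTTATATGCCCGTTTGAAATGAGGG-5′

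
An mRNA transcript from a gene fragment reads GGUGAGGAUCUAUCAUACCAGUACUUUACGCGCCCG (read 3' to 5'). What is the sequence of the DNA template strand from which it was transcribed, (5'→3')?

Written 5'→3' the mRNA is GCCCGCGCAUUUCAUGACCAUACUAUCUAGGAGUGG, so the coding DNA strand is GCCCGCGCATTTCATGACCATACTATCTAGGAGTGG. The template is its reverse complement.

5'-CCACTCCTAGATAGTATGGTCATGAAATGCGCGGGC-3'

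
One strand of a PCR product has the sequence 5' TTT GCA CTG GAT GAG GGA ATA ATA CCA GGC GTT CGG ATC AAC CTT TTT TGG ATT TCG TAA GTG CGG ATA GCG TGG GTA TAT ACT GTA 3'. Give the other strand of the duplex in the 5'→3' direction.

5'-TACAGTATATACCCACGCTATCCGCACTTACGAAATCCAAAAAAGGTTGATCCGAACGCCTGGTATTATTCCCTCATCCAGTGCAAA-3'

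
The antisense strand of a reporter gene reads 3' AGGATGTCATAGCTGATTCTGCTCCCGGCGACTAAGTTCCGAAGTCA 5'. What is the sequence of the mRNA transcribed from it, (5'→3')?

5'-UCCUACAGUAUCGACUAAGACGAGGGCCGCUGAUUCAAGGCUUCAGU-3'

Reading the template 3'→5' as shown, RNA polymerase pairs each base (A→U, T→A, G↔C) to build mRNA 5'→3' directly.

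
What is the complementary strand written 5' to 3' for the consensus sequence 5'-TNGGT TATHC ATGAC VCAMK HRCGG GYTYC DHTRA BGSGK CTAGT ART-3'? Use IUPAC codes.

Standard pairs A↔T, G↔C; ambiguity codes pair R↔Y, M↔K, S↔S, B↔V, D↔H, N↔N. Complement (ANCCAATADGTACTGBGTKMDYGCCCRARGHDAYTVCSCMGATCATYA), then reverse for 5'→3'.

5'-AYTACTAGMCSCVTYADHGRARCCCGYDMKTGBGTCATGDATAACCNA-3'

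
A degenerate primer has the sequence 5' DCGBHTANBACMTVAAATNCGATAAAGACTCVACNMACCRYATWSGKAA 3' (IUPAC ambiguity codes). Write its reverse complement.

5'-TTMCSWATRYGGTKNGTBGAGTCTTTATCGNATTTBAKGTVNTADVCGH-3'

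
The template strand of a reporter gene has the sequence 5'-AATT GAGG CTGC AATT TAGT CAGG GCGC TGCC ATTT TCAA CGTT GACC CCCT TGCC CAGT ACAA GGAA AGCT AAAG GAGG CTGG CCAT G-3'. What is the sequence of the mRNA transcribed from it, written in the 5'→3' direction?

The mRNA has the sequence of the coding strand (reverse complement of the template) with T→U. Reverse complement of AATTGAGGCTGCAATTTAGTCAGGGCGCTGCCATTTTCAACGTTGACCCCCTTGCCCAGTACAAGGAAAGCTAAAGGAGGCTGGCCATG is CATGGCCAGCCTCCTTTAGCTTTCCTTGTACTGGGCAAGGGGGTCAACGTTGAAAATGGCAGCGCCCTGACTAAATTGCAGCCTCAATT; then T→U.

5'-CAUGGCCAGCCUCCUUUAGCUUUCCUUGUACUGGGCAAGGGGGUCAACGUUGAAAAUGGCAGCGCCCUGACUAAAUUGCAGCCUCAAUU-3'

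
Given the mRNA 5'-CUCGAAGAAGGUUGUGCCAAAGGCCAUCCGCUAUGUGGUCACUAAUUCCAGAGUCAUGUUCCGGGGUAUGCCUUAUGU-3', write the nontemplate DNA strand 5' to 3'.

The coding DNA strand has the same 5'→3' sequence as the mRNA with U replaced by T.

5'-CTCGAAGAAGGTTGTGCCAAAGGCCATCCGCTATGTGGTCACTAATTCCAGAGTCATGTTCCGGGGTATGCCTTATGT-3'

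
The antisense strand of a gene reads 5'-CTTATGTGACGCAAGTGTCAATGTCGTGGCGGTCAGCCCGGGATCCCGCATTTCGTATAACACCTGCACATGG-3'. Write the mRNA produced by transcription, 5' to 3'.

5'-CCAUGUGCAGGUGUUAUACGAAAUGCGGGAUCCCGGGCUGACCGCCACGACAUUGACACUUGCGUCACAUAAG-3'

The mRNA has the sequence of the coding strand (reverse complement of the template) with T→U. Reverse complement of CTTATGTGACGCAAGTGTCAATGTCGTGGCGGTCAGCCCGGGATCCCGCATTTCGTATAACACCTGCACATGG is CCATGTGCAGGTGTTATACGAAATGCGGGATCCCGGGCTGACCGCCACGACATTGACACTTGCGTCACATAAG; then T→U.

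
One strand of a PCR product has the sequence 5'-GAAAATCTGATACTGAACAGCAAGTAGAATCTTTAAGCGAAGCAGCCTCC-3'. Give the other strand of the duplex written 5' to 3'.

Pairing A↔T and G↔C gives CTTTTAGACTATGACTTGTCGTTCATCTTAGAAATTCGCTTCGTCGGAGG, running 3'→5'. Reverse for the 5'→3' convention.

5'-GGAGGCTGCTTCGCTTAAAGATTCTACTTGCTGTTCAGTATCAGATTTTC-3'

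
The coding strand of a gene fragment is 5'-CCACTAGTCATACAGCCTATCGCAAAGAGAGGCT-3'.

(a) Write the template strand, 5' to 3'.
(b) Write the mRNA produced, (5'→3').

(a) The template strand is the reverse complement of the coding strand: complement GGTGATCAGTATGTCGGATAGCGTTTCTCTCCGA, then reverse.
(b) mRNA matches the coding strand with T→U.

(a) 5′-AGCCTCTCTTTGCGATAGGCTGTATGACTAGTGG-3′
(b) 5′-CCACUAGUCAUACAGCCUAUCGCAAAGAGAGGCU-3′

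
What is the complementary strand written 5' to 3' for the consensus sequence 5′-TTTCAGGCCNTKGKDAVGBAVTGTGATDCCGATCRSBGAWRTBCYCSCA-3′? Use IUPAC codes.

Standard pairs A↔T, G↔C; ambiguity codes pair R↔Y, K↔M, W↔W, S↔S, B↔V, D↔H, N↔N. Complement (AAAGTCCGGNAMCMHTBCVTBACACTAHGGCTAGYSVCTWYAVGRGSGT), then reverse for 5'→3'.

5'-TGSGRGVAYWTCVSYGATCGGHATCACABTVCBTHMCMANGGCCTGAAA-3'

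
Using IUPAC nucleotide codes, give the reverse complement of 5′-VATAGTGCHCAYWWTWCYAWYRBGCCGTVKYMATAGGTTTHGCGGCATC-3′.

Standard pairs A↔T, G↔C; ambiguity codes pair R↔Y, M↔K, W↔W, B↔V, H↔D. Complement (BTATCACGDGTRWWAWGRTWRYVCGGCABMRKTATCCAAADCGCCGTAG), then reverse for 5'→3'.

5'-GATGCCGCDAAACCTATKRMBACGGCVYRWTRGWAWWRTGDGCACTATB-3'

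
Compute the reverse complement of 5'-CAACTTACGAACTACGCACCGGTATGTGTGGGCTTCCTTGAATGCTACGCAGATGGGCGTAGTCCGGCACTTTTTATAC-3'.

Reading the sequence 3'→5' and pairing each base (A↔T, G↔C) gives the reverse complement directly.

5'-GTATAAAAAGTGCCGGACTACGCCCATCTGCGTAGCATTCAAGGAAGCCCACACATACCGGTGCGTAGTTCGTAAGTTG-3'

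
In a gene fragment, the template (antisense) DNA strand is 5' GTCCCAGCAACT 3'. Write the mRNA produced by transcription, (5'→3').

5'-AGUUGCUGGGAC-3'

RNA polymerase reads the template 3'→5' and synthesizes mRNA 5'→3' by base-pairing (A→U, T→A, G↔C). The complement of the template is CAGGGTCGTTGA; antiparallel, so 5'→3' the coding strand is AGTTGCTGGGAC. Replace T with U for the mRNA.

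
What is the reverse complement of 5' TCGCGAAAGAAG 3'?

5′-CTTCTTTCGCGA-3′

Complement each base (A↔T, G↔C): AGCGCTTTCTTC. Then reverse.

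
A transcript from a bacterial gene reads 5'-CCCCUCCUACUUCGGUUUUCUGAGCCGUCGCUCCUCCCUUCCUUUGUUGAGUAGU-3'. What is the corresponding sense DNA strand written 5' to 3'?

5′-CCCCTCCTACTTCGGTTTTCTGAGCCGTCGCTCCTCCCTTCCTTTGTTGAGTAGT-3′

The coding DNA strand has the same 5'→3' sequence as the mRNA with U replaced by T.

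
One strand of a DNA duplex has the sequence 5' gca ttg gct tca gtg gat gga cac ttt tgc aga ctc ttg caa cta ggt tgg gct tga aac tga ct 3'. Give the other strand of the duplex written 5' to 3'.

The complement of GCATTGGCTTCAGTGGATGGACACTTTTGCAGACTCTTGCAACTAGGTTGGGCTTGAAACTGACT is CGTAACCGAAGTCACCTACCTGTGAAAACGTCTGAGAACGTTGATCCAACCCGAACTTTGACTGA (A↔T, G↔C). DNA strands are antiparallel, so the complementary strand runs 3'→5'; reversing gives the 5'→3' form.

5'-AGTCAGTTTCAAGCCCAACCTAGTTGCAAGAGTCTGCAAAAGTGTCCATCCACTGAAGCCAATGC-3'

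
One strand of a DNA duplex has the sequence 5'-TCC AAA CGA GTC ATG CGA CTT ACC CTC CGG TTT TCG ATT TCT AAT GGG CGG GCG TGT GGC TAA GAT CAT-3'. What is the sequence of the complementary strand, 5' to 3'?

5'-ATGATCTTAGCCACACGCCCGCCCATTAGAAATCGAAAACCGGAGGGTAAGTCGCATGACTCGTTTGGA-3'

Pairing A↔T and G↔C gives AGGTTTGCTCAGTACGCTGAATGGGAGGCCAAAAGCTAAAGATTACCCGCCCGCACACCGATTCTAGTA, running 3'→5'. Reverse for the 5'→3' convention.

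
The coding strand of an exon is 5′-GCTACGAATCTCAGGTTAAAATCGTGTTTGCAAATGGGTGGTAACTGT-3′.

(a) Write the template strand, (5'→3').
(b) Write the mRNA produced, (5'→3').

(a) 5'-ACAGTTACCACCCATTTGCAAACACGATTTTAACCTGAGATTCGTAGC-3'
(b) 5'-GCUACGAAUCUCAGGUUAAAAUCGUGUUUGCAAAUGGGUGGUAACUGU-3'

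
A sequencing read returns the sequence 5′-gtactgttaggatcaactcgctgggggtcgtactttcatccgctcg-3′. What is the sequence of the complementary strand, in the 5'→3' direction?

The complement of GTACTGTTAGGATCAACTCGCTGGGGGTCGTACTTTCATCCGCTCG is CATGACAATCCTAGTTGAGCGACCCCCAGCATGAAAGTAGGCGAGC (A↔T, G↔C). DNA strands are antiparallel, so the complementary strand runs 3'→5'; reversing gives the 5'→3' form.

5′-CGAGCGGATGAAAGTACGACCCCCAGCGAGTTGATCCTAACAGTAC-3′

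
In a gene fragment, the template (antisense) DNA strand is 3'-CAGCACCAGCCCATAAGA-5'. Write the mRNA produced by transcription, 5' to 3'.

Reading the template 3'→5' as shown, RNA polymerase pairs each base (A→U, T→A, G↔C) to build mRNA 5'→3' directly.

5'-GUCGUGGUCGGGUAUUCU-3'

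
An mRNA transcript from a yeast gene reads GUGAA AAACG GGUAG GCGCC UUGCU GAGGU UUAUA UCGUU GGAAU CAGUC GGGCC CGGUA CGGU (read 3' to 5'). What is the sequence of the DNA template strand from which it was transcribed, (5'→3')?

Written 5'→3' the mRNA is UGGCAUGGCCCGGGCUGACUAAGGUUGCUAUAUUUGGAGUCGUUCCGCGGAUGGGCAAAAAGUG, so the coding DNA strand is TGGCATGGCCCGGGCTGACTAAGGTTGCTATATTTGGAGTCGTTCCGCGGATGGGCAAAAAGTG. The template is its reverse complement.

5'-CACTTTTTGCCCATCCGCGGAACGACTCCAAATATAGCAACCTTAGTCAGCCCGGGCCATGCCA-3'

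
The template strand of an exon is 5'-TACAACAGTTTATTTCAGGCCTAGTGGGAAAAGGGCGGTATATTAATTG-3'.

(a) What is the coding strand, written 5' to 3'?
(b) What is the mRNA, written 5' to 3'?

(a) The coding strand is the reverse complement of the template: complement ATGTTGTCAAATAAAGTCCGGATCACCCTTTTCCCGCCATATAATTAAC, then reverse.
(b) mRNA has the coding-strand sequence with T→U.

(a) 5′-CAATTAATATACCGCCCTTTTCCCACTAGGCCTGAAATAAACTGTTGTA-3′
(b) 5'-CAAUUAAUAUACCGCCCUUUUCCCACUAGGCCUGAAAUAAACUGUUGUA-3'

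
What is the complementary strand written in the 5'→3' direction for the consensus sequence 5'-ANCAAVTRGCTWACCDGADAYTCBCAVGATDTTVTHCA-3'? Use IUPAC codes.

5'-TGDABAAHATCBTGVGARTHTCHGGTWAGCYABTTGNT-3'

Standard pairs A↔T, G↔C; ambiguity codes pair R↔Y, W↔W, B↔V, D↔H, N↔N. Complement (TNGTTBAYCGAWTGGHCTHTRAGVGTBCTAHAABADGT), then reverse for 5'→3'.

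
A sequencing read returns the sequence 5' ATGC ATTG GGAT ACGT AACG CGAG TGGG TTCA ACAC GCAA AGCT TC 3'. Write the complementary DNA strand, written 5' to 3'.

Pairing A↔T and G↔C gives TACGTAACCCTATGCATTGCGCTCACCCAAGTTGTGCGTTTCGAAG, running 3'→5'. Reverse for the 5'→3' convention.

5'-GAAGCTTTGCGTGTTGAACCCACTCGCGTTACGTATCCCAATGCAT-3'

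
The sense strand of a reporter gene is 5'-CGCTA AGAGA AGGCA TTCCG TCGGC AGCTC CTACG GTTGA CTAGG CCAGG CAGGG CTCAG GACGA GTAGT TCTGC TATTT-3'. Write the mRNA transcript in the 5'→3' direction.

5'-CGCUAAGAGAAGGCAUUCCGUCGGCAGCUCCUACGGUUGACUAGGCCAGGCAGGGCUCAGGACGAGUAGUUCUGCUAUUU-3'

mRNA has the coding-strand sequence with U in place of T.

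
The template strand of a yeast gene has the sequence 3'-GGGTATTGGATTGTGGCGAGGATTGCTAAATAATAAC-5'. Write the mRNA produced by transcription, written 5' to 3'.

Reading the template 3'→5' as shown, RNA polymerase pairs each base (A→U, T→A, G↔C) to build mRNA 5'→3' directly.

5'-CCCAUAACCUAACACCGCUCCUAACGAUUUAUUAUUG-3'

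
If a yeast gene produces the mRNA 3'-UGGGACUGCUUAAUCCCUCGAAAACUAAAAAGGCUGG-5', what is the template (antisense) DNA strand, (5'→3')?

5'-ACCCTGACGAATTAGGGAGCTTTTGATTTTTCCGACC-3'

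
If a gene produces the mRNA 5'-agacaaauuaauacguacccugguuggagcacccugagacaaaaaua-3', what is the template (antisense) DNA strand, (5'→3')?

5'-TATTTTTGTCTCAGGGTGCTCCAACCAGGGTACGTATTAATTTGTCT-3'

Replace U with T to get the coding DNA strand: AGACAAATTAATACGTACCCTGGTTGGAGCACCCTGAGACAAAAATA. The template strand is its reverse complement (complement TCTGTTTAATTATGCATGGGACCAACCTCGTGGGACTCTGTTTTTAT, then reverse).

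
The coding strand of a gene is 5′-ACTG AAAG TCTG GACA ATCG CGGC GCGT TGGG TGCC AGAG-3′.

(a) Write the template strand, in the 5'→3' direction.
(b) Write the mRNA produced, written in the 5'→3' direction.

(a) The template strand is the reverse complement of the coding strand: complement TGACTTTCAGACCTGTTAGCGCCGCGCAACCCACGGTCTC, then reverse.
(b) mRNA matches the coding strand with T→U.

(a) 5'-CTCTGGCACCCAACGCGCCGCGATTGTCCAGACTTTCAGT-3'
(b) 5'-ACUGAAAGUCUGGACAAUCGCGGCGCGUUGGGUGCCAGAG-3'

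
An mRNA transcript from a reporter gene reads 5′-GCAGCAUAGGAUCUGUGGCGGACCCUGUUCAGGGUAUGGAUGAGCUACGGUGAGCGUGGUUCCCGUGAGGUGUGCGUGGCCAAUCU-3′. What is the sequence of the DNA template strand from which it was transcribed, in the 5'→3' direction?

Replace U with T to get the coding DNA strand: GCAGCATAGGATCTGTGGCGGACCCTGTTCAGGGTATGGATGAGCTACGGTGAGCGTGGTTCCCGTGAGGTGTGCGTGGCCAATCT. The template strand is its reverse complement (complement CGTCGTATCCTAGACACCGCCTGGGACAAGTCCCATACCTACTCGATGCCACTCGCACCAAGGGCACTCCACACGCACCGGTTAGA, then reverse).

5′-AGATTGGCCACGCACACCTCACGGGAACCACGCTCACCGTAGCTCATCCATACCCTGAACAGGGTCCGCCACAGATCCTATGCTGC-3′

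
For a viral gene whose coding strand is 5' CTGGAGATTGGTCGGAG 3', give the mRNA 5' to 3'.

mRNA has the coding-strand sequence with U in place of T.

5′-CUGGAGAUUGGUCGGAG-3′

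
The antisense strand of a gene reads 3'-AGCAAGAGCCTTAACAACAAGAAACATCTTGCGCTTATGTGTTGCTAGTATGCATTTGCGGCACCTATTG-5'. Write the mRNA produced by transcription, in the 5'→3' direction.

Reading the template 3'→5' as shown, RNA polymerase pairs each base (A→U, T→A, G↔C) to build mRNA 5'→3' directly.

5'-UCGUUCUCGGAAUUGUUGUUCUUUGUAGAACGCGAAUACACAACGAUCAUACGUAAACGCCGUGGAUAAC-3'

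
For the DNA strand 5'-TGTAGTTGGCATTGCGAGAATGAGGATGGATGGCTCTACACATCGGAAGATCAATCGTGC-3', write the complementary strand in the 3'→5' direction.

Base-pairing A↔T, G↔C gives the complement. The complementary strand is antiparallel, so paired with a 5'→3' strand it runs 3'→5'.

3'-ACATCAACCGTAACGCTCTTACTCCTACCTACCGAGATGTGTAGCCTTCTAGTTAGCACG-5'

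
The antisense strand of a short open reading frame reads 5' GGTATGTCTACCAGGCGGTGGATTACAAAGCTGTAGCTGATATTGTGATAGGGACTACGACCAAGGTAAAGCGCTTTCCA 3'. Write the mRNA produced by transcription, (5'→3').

5'-UGGAAAGCGCUUUACCUUGGUCGUAGUCCCUAUCACAAUAUCAGCUACAGCUUUGUAAUCCACCGCCUGGUAGACAUACC-3'

The mRNA has the sequence of the coding strand (reverse complement of the template) with T→U. Reverse complement of GGTATGTCTACCAGGCGGTGGATTACAAAGCTGTAGCTGATATTGTGATAGGGACTACGACCAAGGTAAAGCGCTTTCCA is TGGAAAGCGCTTTACCTTGGTCGTAGTCCCTATCACAATATCAGCTACAGCTTTGTAATCCACCGCCTGGTAGACATACC; then T→U.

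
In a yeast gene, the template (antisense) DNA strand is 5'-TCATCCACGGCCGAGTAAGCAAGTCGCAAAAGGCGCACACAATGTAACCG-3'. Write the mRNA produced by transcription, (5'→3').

5'-CGGUUACAUUGUGUGCGCCUUUUGCGACUUGCUUACUCGGCCGUGGAUGA-3'

RNA polymerase reads the template 3'→5' and synthesizes mRNA 5'→3' by base-pairing (A→U, T→A, G↔C). The complement of the template is AGTAGGTGCCGGCTCATTCGTTCAGCGTTTTCCGCGTGTGTTACATTGGC; antiparallel, so 5'→3' the coding strand is CGGTTACATTGTGTGCGCCTTTTGCGACTTGCTTACTCGGCCGTGGATGA. Replace T with U for the mRNA.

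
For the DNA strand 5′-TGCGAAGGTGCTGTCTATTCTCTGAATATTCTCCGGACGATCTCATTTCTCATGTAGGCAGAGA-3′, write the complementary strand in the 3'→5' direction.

3'-ACGCTTCCACGACAGATAAGAGACTTATAAGAGGCCTGCTAGAGTAAAGAGTACATCCGTCTCT-5'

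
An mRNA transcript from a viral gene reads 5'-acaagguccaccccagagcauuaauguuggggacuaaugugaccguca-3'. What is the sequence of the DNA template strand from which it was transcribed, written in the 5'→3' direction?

Replace U with T to get the coding DNA strand: ACAAGGTCCACCCCAGAGCATTAATGTTGGGGACTAATGTGACCGTCA. The template strand is its reverse complement (complement TGTTCCAGGTGGGGTCTCGTAATTACAACCCCTGATTACACTGGCAGT, then reverse).

5'-TGACGGTCACATTAGTCCCCAACATTAATGCTCTGGGGTGGACCTTGT-3'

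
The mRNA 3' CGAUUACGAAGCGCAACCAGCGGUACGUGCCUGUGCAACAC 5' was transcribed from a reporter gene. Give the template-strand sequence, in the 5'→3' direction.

5'-GCTAATGCTTCGCGTTGGTCGCCATGCACGGACACGTTGTG-3'

Written 5'→3' the mRNA is CACAACGUGUCCGUGCAUGGCGACCAACGCGAAGCAUUAGC, so the coding DNA strand is CACAACGTGTCCGTGCATGGCGACCAACGCGAAGCATTAGC. The template is its reverse complement.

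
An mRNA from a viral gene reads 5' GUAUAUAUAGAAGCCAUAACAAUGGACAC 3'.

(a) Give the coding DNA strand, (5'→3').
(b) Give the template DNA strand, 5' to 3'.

(a) 5'-GTATATATAGAAGCCATAACAATGGACAC-3'
(b) 5'-GTGTCCATTGTTATGGCTTCTATATATAC-3'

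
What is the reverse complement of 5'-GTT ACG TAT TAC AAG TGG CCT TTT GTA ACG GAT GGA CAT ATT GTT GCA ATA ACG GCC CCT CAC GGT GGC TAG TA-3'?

Reading the sequence 3'→5' and pairing each base (A↔T, G↔C) gives the reverse complement directly.

5'-TACTAGCCACCGTGAGGGGCCGTTATTGCAACAATATGTCCATCCGTTACAAAAGGCCACTTGTAATACGTAAC-3'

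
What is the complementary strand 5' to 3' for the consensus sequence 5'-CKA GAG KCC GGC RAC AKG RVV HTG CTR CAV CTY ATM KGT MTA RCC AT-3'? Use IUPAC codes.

Standard pairs A↔T, G↔C; ambiguity codes pair R↔Y, M↔K, H↔D, V↔B. Complement (GMTCTCMGGCCGYTGTMCYBBDACGAYGTBGARTAKMCAKATYGGTA), then reverse for 5'→3'.

5'-ATGGYTAKACMKATRAGBTGYAGCADBBYCMTGTYGCCGGMCTCTMG-3'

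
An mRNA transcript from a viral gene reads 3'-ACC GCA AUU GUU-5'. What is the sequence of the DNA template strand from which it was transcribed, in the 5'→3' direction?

5'-TGGCGTTAACAA-3'

Written 5'→3' the mRNA is UUGUUAACGCCA, so the coding DNA strand is TTGTTAACGCCA. The template is its reverse complement.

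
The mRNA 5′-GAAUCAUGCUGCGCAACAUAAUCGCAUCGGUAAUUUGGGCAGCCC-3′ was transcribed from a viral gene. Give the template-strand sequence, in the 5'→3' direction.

5'-GGGCTGCCCAAATTACCGATGCGATTATGTTGCGCAGCATGATTC-3'

Replace U with T to get the coding DNA strand: GAATCATGCTGCGCAACATAATCGCATCGGTAATTTGGGCAGCCC. The template strand is its reverse complement (complement CTTAGTACGACGCGTTGTATTAGCGTAGCCATTAAACCCGTCGGG, then reverse).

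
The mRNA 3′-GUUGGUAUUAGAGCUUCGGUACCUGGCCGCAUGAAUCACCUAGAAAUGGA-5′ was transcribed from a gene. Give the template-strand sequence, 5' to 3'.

5'-CAACCATAATCTCGAAGCCATGGACCGGCGTACTTAGTGGATCTTTACCT-3'

Written 5'→3' the mRNA is AGGUAAAGAUCCACUAAGUACGCCGGUCCAUGGCUUCGAGAUUAUGGUUG, so the coding DNA strand is AGGTAAAGATCCACTAAGTACGCCGGTCCATGGCTTCGAGATTATGGTTG. The template is its reverse complement.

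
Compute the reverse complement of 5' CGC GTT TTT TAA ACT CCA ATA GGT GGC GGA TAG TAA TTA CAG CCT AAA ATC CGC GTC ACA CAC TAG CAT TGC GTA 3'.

Complement each base (A↔T, G↔C): GCGCAAAAAATTTGAGGTTATCCACCGCCTATCATTAATGTCGGATTTTAGGCGCAGTGTGTGATCGTAACGCAT. Then reverse.

5′-TACGCAATGCTAGTGTGTGACGCGGATTTTAGGCTGTAATTACTATCCGCCACCTATTGGAGTTTAAAAAACGCG-3′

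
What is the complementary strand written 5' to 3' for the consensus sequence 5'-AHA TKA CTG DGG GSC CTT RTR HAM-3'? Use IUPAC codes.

Standard pairs A↔T, G↔C; ambiguity codes pair R↔Y, M↔K, S↔S, D↔H. Complement (TDTAMTGACHCCCSGGAAYAYDTK), then reverse for 5'→3'.

5'-KTDYAYAAGGSCCCHCAGTMATDT-3'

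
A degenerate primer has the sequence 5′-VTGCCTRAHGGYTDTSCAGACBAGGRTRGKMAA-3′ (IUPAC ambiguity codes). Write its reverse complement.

Standard pairs A↔T, G↔C; ambiguity codes pair R↔Y, M↔K, S↔S, B↔V, D↔H. Complement (BACGGAYTDCCRAHASGTCTGVTCCYAYCMKTT), then reverse for 5'→3'.

5′-TTKMCYAYCCTVGTCTGSAHARCCDTYAGGCAB-3′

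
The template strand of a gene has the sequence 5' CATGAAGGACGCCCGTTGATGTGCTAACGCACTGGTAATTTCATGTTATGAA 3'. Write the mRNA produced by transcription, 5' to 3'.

RNA polymerase reads the template 3'→5' and synthesizes mRNA 5'→3' by base-pairing (A→U, T→A, G↔C). The complement of the template is GTACTTCCTGCGGGCAACTACACGATTGCGTGACCATTAAAGTACAATACTT; antiparallel, so 5'→3' the coding strand is TTCATAACATGAAATTACCAGTGCGTTAGCACATCAACGGGCGTCCTTCATG. Replace T with U for the mRNA.

5′-UUCAUAACAUGAAAUUACCAGUGCGUUAGCACAUCAACGGGCGUCCUUCAUG-3′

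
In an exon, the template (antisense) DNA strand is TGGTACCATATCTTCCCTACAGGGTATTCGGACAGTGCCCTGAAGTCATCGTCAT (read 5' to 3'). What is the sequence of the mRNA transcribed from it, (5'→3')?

RNA polymerase reads the template 3'→5' and synthesizes mRNA 5'→3' by base-pairing (A→U, T→A, G↔C). The complement of the template is ACCATGGTATAGAAGGGATGTCCCATAAGCCTGTCACGGGACTTCAGTAGCAGTA; antiparallel, so 5'→3' the coding strand is ATGACGATGACTTCAGGGCACTGTCCGAATACCCTGTAGGGAAGATATGGTACCA. Replace T with U for the mRNA.

5′-AUGACGAUGACUUCAGGGCACUGUCCGAAUACCCUGUAGGGAAGAUAUGGUACCA-3′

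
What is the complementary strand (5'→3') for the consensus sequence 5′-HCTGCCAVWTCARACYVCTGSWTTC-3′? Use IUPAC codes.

Standard pairs A↔T, G↔C; ambiguity codes pair R↔Y, W↔W, S↔S, H↔D, V↔B. Complement (DGACGGTBWAGTYTGRBGACSWAAG), then reverse for 5'→3'.

5'-GAAWSCAGBRGTYTGAWBTGGCAGD-3'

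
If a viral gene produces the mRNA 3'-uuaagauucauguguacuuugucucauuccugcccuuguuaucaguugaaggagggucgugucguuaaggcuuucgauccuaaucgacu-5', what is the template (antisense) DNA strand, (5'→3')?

5'-AATTCTAAGTACACATGAAACAGAGTAAGGACGGGAACAATAGTCAACTTCCTCCCAGCACAGCAATTCCGAAAGCTAGGATTAGCTGA-3'

Written 5'→3' the mRNA is UCAGCUAAUCCUAGCUUUCGGAAUUGCUGUGCUGGGAGGAAGUUGACUAUUGUUCCCGUCCUUACUCUGUUUCAUGUGUACUUAGAAUU, so the coding DNA strand is TCAGCTAATCCTAGCTTTCGGAATTGCTGTGCTGGGAGGAAGTTGACTATTGTTCCCGTCCTTACTCTGTTTCATGTGTACTTAGAATT. The template is its reverse complement.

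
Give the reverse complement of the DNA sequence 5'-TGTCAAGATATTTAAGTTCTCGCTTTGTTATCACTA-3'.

5'-TAGTGATAACAAAGCGAGAACTTAAATATCTTGACA-3'

Reading the sequence 3'→5' and pairing each base (A↔T, G↔C) gives the reverse complement directly.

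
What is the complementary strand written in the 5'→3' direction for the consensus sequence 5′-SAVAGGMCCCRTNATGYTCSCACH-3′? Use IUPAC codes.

5′-DGTGSGARCATNAYGGGKCCTBTS-3′

Standard pairs A↔T, G↔C; ambiguity codes pair R↔Y, M↔K, S↔S, H↔D, V↔B, N↔N. Complement (STBTCCKGGGYANTACRAGSGTGD), then reverse for 5'→3'.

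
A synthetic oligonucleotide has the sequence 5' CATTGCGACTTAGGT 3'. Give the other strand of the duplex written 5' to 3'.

5'-ACCTAAGTCGCAATG-3'

The complement of CATTGCGACTTAGGT is GTAACGCTGAATCCA (A↔T, G↔C). DNA strands are antiparallel, so the complementary strand runs 3'→5'; reversing gives the 5'→3' form.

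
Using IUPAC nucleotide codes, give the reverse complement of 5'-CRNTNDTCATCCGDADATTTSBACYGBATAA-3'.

5'-TTATVCRGTVSAAATHTHCGGATGAHNANYG-3'

Standard pairs A↔T, G↔C; ambiguity codes pair R↔Y, S↔S, B↔V, D↔H, N↔N. Complement (GYNANHAGTAGGCHTHTAAASVTGRCVTATT), then reverse for 5'→3'.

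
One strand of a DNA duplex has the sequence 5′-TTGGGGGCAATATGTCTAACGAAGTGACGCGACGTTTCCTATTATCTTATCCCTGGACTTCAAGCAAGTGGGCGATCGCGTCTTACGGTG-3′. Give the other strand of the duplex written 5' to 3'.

Pairing A↔T and G↔C gives AACCCCCGTTATACAGATTGCTTCACTGCGCTGCAAAGGATAATAGAATAGGGACCTGAAGTTCGTTCACCCGCTAGCGCAGAATGCCAC, running 3'→5'. Reverse for the 5'→3' convention.

5′-CACCGTAAGACGCGATCGCCCACTTGCTTGAAGTCCAGGGATAAGATAATAGGAAACGTCGCGTCACTTCGTTAGACATATTGCCCCCAA-3′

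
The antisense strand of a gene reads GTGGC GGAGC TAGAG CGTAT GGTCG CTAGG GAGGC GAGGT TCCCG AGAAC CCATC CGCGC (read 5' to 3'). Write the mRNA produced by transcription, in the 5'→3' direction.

RNA polymerase reads the template 3'→5' and synthesizes mRNA 5'→3' by base-pairing (A→U, T→A, G↔C). The complement of the template is CACCGCCTCGATCTCGCATACCAGCGATCCCTCCGCTCCAAGGGCTCTTGGGTAGGCGCG; antiparallel, so 5'→3' the coding strand is GCGCGGATGGGTTCTCGGGAACCTCGCCTCCCTAGCGACCATACGCTCTAGCTCCGCCAC. Replace T with U for the mRNA.

5'-GCGCGGAUGGGUUCUCGGGAACCUCGCCUCCCUAGCGACCAUACGCUCUAGCUCCGCCAC-3'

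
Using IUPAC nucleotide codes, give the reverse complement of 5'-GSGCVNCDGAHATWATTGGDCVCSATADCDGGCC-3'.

5'-GGCCHGHTATSGBGHCCAATWATDTCHGNBGCSC-3'

Standard pairs A↔T, G↔C; ambiguity codes pair W↔W, S↔S, D↔H, V↔B, N↔N. Complement (CSCGBNGHCTDTAWTAACCHGBGSTATHGHCCGG), then reverse for 5'→3'.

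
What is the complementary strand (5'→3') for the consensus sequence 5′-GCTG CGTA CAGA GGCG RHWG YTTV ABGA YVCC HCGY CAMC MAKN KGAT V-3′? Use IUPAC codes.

5'-BATCMNMTKGKTGRCGDGGBRTCVTBAARCWDYCGCCTCTGTACGCAGC-3'

Standard pairs A↔T, G↔C; ambiguity codes pair R↔Y, M↔K, W↔W, B↔V, H↔D, N↔N. Complement (CGACGCATGTCTCCGCYDWCRAABTVCTRBGGDGCRGTKGKTMNMCTAB), then reverse for 5'→3'.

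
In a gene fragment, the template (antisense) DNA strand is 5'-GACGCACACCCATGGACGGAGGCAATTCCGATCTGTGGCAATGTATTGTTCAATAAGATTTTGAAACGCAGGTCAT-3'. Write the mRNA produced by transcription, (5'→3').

5′-AUGACCUGCGUUUCAAAAUCUUAUUGAACAAUACAUUGCCACAGAUCGGAAUUGCCUCCGUCCAUGGGUGUGCGUC-3′

RNA polymerase reads the template 3'→5' and synthesizes mRNA 5'→3' by base-pairing (A→U, T→A, G↔C). The complement of the template is CTGCGTGTGGGTACCTGCCTCCGTTAAGGCTAGACACCGTTACATAACAAGTTATTCTAAAACTTTGCGTCCAGTA; antiparallel, so 5'→3' the coding strand is ATGACCTGCGTTTCAAAATCTTATTGAACAATACATTGCCACAGATCGGAATTGCCTCCGTCCATGGGTGTGCGTC. Replace T with U for the mRNA.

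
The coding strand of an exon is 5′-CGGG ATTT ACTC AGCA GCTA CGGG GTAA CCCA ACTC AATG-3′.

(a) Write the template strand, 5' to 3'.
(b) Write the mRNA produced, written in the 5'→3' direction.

(a) The template strand is the reverse complement of the coding strand: complement GCCCTAAATGAGTCGTCGATGCCCCATTGGGTTGAGTTAC, then reverse.
(b) mRNA matches the coding strand with T→U.

(a) 5'-CATTGAGTTGGGTTACCCCGTAGCTGCTGAGTAAATCCCG-3'
(b) 5'-CGGGAUUUACUCAGCAGCUACGGGGUAACCCAACUCAAUG-3'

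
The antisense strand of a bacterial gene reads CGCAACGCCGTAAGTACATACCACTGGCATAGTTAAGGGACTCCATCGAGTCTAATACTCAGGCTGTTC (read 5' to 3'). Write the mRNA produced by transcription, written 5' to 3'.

RNA polymerase reads the template 3'→5' and synthesizes mRNA 5'→3' by base-pairing (A→U, T→A, G↔C). The complement of the template is GCGTTGCGGCATTCATGTATGGTGACCGTATCAATTCCCTGAGGTAGCTCAGATTATGAGTCCGACAAG; antiparallel, so 5'→3' the coding strand is GAACAGCCTGAGTATTAGACTCGATGGAGTCCCTTAACTATGCCAGTGGTATGTACTTACGGCGTTGCG. Replace T with U for the mRNA.

5'-GAACAGCCUGAGUAUUAGACUCGAUGGAGUCCCUUAACUAUGCCAGUGGUAUGUACUUACGGCGUUGCG-3'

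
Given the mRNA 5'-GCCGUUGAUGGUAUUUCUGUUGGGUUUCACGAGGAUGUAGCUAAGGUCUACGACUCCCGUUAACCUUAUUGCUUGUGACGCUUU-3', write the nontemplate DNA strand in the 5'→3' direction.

The coding DNA strand has the same 5'→3' sequence as the mRNA with U replaced by T.

5′-GCCGTTGATGGTATTTCTGTTGGGTTTCACGAGGATGTAGCTAAGGTCTACGACTCCCGTTAACCTTATTGCTTGTGACGCTTT-3′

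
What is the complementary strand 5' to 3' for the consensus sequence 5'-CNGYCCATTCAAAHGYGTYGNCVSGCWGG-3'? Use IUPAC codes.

Standard pairs A↔T, G↔C; ambiguity codes pair Y↔R, W↔W, S↔S, H↔D, V↔B, N↔N. Complement (GNCRGGTAAGTTTDCRCARCNGBSCGWCC), then reverse for 5'→3'.

5'-CCWGCSBGNCRACRCDTTTGAATGGRCNG-3'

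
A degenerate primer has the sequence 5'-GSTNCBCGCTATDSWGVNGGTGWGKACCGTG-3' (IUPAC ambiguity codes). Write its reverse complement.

Standard pairs A↔T, G↔C; ambiguity codes pair K↔M, W↔W, S↔S, B↔V, D↔H, N↔N. Complement (CSANGVGCGATAHSWCBNCCACWCMTGGCAC), then reverse for 5'→3'.

5′-CACGGTMCWCACCNBCWSHATAGCGVGNASC-3′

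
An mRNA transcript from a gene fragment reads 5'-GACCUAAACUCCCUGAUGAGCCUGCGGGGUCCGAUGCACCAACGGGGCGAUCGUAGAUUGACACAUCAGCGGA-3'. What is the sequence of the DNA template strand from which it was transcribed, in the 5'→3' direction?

5'-TCCGCTGATGTGTCAATCTACGATCGCCCCGTTGGTGCATCGGACCCCGCAGGCTCATCAGGGAGTTTAGGTC-3'

Replace U with T to get the coding DNA strand: GACCTAAACTCCCTGATGAGCCTGCGGGGTCCGATGCACCAACGGGGCGATCGTAGATTGACACATCAGCGGA. The template strand is its reverse complement (complement CTGGATTTGAGGGACTACTCGGACGCCCCAGGCTACGTGGTTGCCCCGCTAGCATCTAACTGTGTAGTCGCCT, then reverse).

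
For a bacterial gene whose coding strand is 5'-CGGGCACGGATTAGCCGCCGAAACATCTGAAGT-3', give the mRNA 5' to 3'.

mRNA has the coding-strand sequence with U in place of T.

5'-CGGGCACGGAUUAGCCGCCGAAACAUCUGAAGU-3'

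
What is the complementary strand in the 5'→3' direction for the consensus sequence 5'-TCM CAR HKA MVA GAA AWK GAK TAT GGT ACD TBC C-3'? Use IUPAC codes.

Standard pairs A↔T, G↔C; ambiguity codes pair R↔Y, M↔K, W↔W, B↔V, D↔H. Complement (AGKGTYDMTKBTCTTTWMCTMATACCATGHAVGG), then reverse for 5'→3'.

5'-GGVAHGTACCATAMTCMWTTTCTBKTMDYTGKGA-3'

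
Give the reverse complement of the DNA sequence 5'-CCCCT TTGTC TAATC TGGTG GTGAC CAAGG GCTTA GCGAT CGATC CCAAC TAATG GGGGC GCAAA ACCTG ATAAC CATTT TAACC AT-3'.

5'-ATGGTTAAAATGGTTATCAGGTTTTGCGCCCCCATTAGTTGGGATCGATCGCTAAGCCCTTGGTCACCACCAGATTAGACAAAGGGG-3'

Complement each base (A↔T, G↔C): GGGGAAACAGATTAGACCACCACTGGTTCCCGAATCGCTAGCTAGGGTTGATTACCCCCGCGTTTTGGACTATTGGTAAAATTGGTA. Then reverse.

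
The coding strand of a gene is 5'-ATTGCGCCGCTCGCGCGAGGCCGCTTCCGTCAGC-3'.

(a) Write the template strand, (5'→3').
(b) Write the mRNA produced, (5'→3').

(a) 5′-GCTGACGGAAGCGGCCTCGCGCGAGCGGCGCAAT-3′
(b) 5'-AUUGCGCCGCUCGCGCGAGGCCGCUUCCGUCAGC-3'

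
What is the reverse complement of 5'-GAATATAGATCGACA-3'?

5'-TGTCGATCTATATTC-3'

Complement each base (A↔T, G↔C): CTTATATCTAGCTGT. Then reverse.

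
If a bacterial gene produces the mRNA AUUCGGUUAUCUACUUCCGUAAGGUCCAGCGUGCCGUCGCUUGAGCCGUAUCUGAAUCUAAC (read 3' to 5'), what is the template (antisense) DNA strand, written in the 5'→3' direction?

5'-TAAGCCAATAGATGAAGGCATTCCAGGTCGCACGGCAGCGAACTCGGCATAGACTTAGATTG-3'

Written 5'→3' the mRNA is CAAUCUAAGUCUAUGCCGAGUUCGCUGCCGUGCGACCUGGAAUGCCUUCAUCUAUUGGCUUA, so the coding DNA strand is CAATCTAAGTCTATGCCGAGTTCGCTGCCGTGCGACCTGGAATGCCTTCATCTATTGGCTTA. The template is its reverse complement.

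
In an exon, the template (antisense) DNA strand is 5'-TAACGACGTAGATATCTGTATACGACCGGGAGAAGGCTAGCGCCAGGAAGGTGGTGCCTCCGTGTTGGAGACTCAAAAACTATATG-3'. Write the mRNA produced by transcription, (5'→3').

The mRNA has the sequence of the coding strand (reverse complement of the template) with T→U. Reverse complement of TAACGACGTAGATATCTGTATACGACCGGGAGAAGGCTAGCGCCAGGAAGGTGGTGCCTCCGTGTTGGAGACTCAAAAACTATATG is CATATAGTTTTTGAGTCTCCAACACGGAGGCACCACCTTCCTGGCGCTAGCCTTCTCCCGGTCGTATACAGATATCTACGTCGTTA; then T→U.

5'-CAUAUAGUUUUUGAGUCUCCAACACGGAGGCACCACCUUCCUGGCGCUAGCCUUCUCCCGGUCGUAUACAGAUAUCUACGUCGUUA-3'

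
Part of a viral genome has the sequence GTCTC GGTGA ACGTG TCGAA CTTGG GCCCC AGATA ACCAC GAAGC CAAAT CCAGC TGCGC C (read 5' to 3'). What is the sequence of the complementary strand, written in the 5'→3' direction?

The complement of GTCTCGGTGAACGTGTCGAACTTGGGCCCCAGATAACCACGAAGCCAAATCCAGCTGCGCC is CAGAGCCACTTGCACAGCTTGAACCCGGGGTCTATTGGTGCTTCGGTTTAGGTCGACGCGG (A↔T, G↔C). DNA strands are antiparallel, so the complementary strand runs 3'→5'; reversing gives the 5'→3' form.

5'-GGCGCAGCTGGATTTGGCTTCGTGGTTATCTGGGGCCCAAGTTCGACACGTTCACCGAGAC-3'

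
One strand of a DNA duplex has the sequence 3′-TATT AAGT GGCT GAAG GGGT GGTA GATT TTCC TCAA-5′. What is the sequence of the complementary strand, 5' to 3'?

5'-ATAATTCACCGACTTCCCCACCATCTAAAAGGAGTT-3'

The strand is given 3'→5', so its complement runs 5'→3' in the same left-to-right order: pair each base A↔T, G↔C.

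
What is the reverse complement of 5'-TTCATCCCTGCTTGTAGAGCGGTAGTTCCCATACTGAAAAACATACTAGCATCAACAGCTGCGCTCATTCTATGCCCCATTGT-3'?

Complement each base (A↔T, G↔C): AAGTAGGGACGAACATCTCGCCATCAAGGGTATGACTTTTTGTATGATCGTAGTTGTCGACGCGAGTAAGATACGGGGTAACA. Then reverse.

5'-ACAATGGGGCATAGAATGAGCGCAGCTGTTGATGCTAGTATGTTTTTCAGTATGGGAACTACCGCTCTACAAGCAGGGATGAA-3'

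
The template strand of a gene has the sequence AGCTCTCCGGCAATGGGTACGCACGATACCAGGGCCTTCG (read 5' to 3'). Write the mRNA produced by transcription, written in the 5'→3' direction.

5'-CGAAGGCCCUGGUAUCGUGCGUACCCAUUGCCGGAGAGCU-3'

The mRNA has the sequence of the coding strand (reverse complement of the template) with T→U. Reverse complement of AGCTCTCCGGCAATGGGTACGCACGATACCAGGGCCTTCG is CGAAGGCCCTGGTATCGTGCGTACCCATTGCCGGAGAGCT; then T→U.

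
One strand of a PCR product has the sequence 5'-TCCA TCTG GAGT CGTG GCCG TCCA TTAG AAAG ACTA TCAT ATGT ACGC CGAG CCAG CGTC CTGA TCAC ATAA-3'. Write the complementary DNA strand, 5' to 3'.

5'-TTATGTGATCAGGACGCTGGCTCGGCGTACATATGATAGTCTTTCTAATGGACGGCCACGACTCCAGATGGA-3'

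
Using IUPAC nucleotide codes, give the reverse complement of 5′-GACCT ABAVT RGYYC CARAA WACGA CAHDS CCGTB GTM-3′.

Standard pairs A↔T, G↔C; ambiguity codes pair R↔Y, M↔K, W↔W, S↔S, B↔V, D↔H. Complement (CTGGATVTBAYCRRGGTYTTWTGCTGTDHSGGCAVCAK), then reverse for 5'→3'.

5'-KACVACGGSHDTGTCGTWTTYTGGRRCYABTVTAGGTC-3'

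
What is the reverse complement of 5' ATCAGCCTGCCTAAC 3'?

5'-GTTAGGCAGGCTGAT-3'

Complement each base (A↔T, G↔C): TAGTCGGACGGATTG. Then reverse.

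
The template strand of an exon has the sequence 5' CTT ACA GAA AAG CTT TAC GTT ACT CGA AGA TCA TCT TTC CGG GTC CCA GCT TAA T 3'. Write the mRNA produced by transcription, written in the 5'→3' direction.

5'-AUUAAGCUGGGACCCGGAAAGAUGAUCUUCGAGUAACGUAAAGCUUUUCUGUAAG-3'

The mRNA has the sequence of the coding strand (reverse complement of the template) with T→U. Reverse complement of CTTACAGAAAAGCTTTACGTTACTCGAAGATCATCTTTCCGGGTCCCAGCTTAAT is ATTAAGCTGGGACCCGGAAAGATGATCTTCGAGTAACGTAAAGCTTTTCTGTAAG; then T→U.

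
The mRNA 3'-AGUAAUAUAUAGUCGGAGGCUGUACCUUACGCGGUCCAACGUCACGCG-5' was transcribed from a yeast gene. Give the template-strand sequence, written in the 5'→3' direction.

Written 5'→3' the mRNA is GCGCACUGCAACCUGGCGCAUUCCAUGUCGGAGGCUGAUAUAUAAUGA, so the coding DNA strand is GCGCACTGCAACCTGGCGCATTCCATGTCGGAGGCTGATATATAATGA. The template is its reverse complement.

5′-TCATTATATATCAGCCTCCGACATGGAATGCGCCAGGTTGCAGTGCGC-3′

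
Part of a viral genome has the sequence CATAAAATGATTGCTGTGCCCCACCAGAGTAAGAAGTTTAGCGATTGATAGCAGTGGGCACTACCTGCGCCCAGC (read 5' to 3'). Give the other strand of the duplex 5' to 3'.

Pairing A↔T and G↔C gives GTATTTTACTAACGACACGGGGTGGTCTCATTCTTCAAATCGCTAACTATCGTCACCCGTGATGGACGCGGGTCG, running 3'→5'. Reverse for the 5'→3' convention.

5'-GCTGGGCGCAGGTAGTGCCCACTGCTATCAATCGCTAAACTTCTTACTCTGGTGGGGCACAGCAATCATTTTATG-3'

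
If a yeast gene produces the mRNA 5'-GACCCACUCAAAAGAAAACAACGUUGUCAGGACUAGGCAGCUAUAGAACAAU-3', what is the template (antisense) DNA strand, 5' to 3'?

Replace U with T to get the coding DNA strand: GACCCACTCAAAAGAAAACAACGTTGTCAGGACTAGGCAGCTATAGAACAAT. The template strand is its reverse complement (complement CTGGGTGAGTTTTCTTTTGTTGCAACAGTCCTGATCCGTCGATATCTTGTTA, then reverse).

5'-ATTGTTCTATAGCTGCCTAGTCCTGACAACGTTGTTTTCTTTTGAGTGGGTC-3'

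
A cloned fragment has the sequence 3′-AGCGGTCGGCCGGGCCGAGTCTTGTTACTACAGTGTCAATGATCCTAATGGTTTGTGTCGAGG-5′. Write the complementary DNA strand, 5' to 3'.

The strand is given 3'→5', so its complement runs 5'→3' in the same left-to-right order: pair each base A↔T, G↔C.

5′-TCGCCAGCCGGCCCGGCTCAGAACAATGATGTCACAGTTACTAGGATTACCAAACACAGCTCC-3′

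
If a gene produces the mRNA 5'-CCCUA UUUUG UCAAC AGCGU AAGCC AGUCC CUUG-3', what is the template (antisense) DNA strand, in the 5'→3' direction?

5'-CAAGGGACTGGCTTACGCTGTTGACAAAATAGGG-3'

Replace U with T to get the coding DNA strand: CCCTATTTTGTCAACAGCGTAAGCCAGTCCCTTG. The template strand is its reverse complement (complement GGGATAAAACAGTTGTCGCATTCGGTCAGGGAAC, then reverse).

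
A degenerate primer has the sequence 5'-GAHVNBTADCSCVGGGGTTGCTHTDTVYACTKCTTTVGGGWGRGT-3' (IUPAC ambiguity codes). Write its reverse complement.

5'-ACYCWCCCBAAAGMAGTRBAHADAGCAACCCCBGSGHTAVNBDTC-3'

Standard pairs A↔T, G↔C; ambiguity codes pair R↔Y, K↔M, W↔W, S↔S, B↔V, D↔H, N↔N. Complement (CTDBNVATHGSGBCCCCAACGADAHABRTGAMGAAABCCCWCYCA), then reverse for 5'→3'.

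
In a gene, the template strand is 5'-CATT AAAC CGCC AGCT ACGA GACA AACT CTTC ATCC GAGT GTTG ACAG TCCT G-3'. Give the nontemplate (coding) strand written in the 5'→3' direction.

5′-CAGGACTGTCAACACTCGGATGAAGAGTTTGTCTCGTAGCTGGCGGTTTAATG-3′

The coding strand is complementary and antiparallel to the template: take the complement (A↔T, G↔C) and reverse.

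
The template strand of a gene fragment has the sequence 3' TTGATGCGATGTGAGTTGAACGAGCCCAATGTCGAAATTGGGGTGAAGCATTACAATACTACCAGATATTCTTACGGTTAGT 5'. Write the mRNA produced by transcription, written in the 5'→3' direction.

5'-AACUACGCUACACUCAACUUGCUCGGGUUACAGCUUUAACCCCACUUCGUAAUGUUAUGAUGGUCUAUAAGAAUGCCAAUCA-3'

Reading the template 3'→5' as shown, RNA polymerase pairs each base (A→U, T→A, G↔C) to build mRNA 5'→3' directly.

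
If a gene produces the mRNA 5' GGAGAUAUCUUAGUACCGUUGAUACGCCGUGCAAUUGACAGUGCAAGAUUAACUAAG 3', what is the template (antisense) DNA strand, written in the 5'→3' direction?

5'-CTTAGTTAATCTTGCACTGTCAATTGCACGGCGTATCAACGGTACTAAGATATCTCC-3'

Replace U with T to get the coding DNA strand: GGAGATATCTTAGTACCGTTGATACGCCGTGCAATTGACAGTGCAAGATTAACTAAG. The template strand is its reverse complement (complement CCTCTATAGAATCATGGCAACTATGCGGCACGTTAACTGTCACGTTCTAATTGATTC, then reverse).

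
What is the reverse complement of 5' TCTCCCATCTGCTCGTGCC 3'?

Complement each base (A↔T, G↔C): AGAGGGTAGACGAGCACGG. Then reverse.

5'-GGCACGAGCAGATGGGAGA-3'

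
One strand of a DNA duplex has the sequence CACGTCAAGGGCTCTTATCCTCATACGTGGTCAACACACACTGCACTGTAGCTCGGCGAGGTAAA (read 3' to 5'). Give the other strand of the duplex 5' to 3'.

The strand is given 3'→5', so its complement runs 5'→3' in the same left-to-right order: pair each base A↔T, G↔C.

5'-GTGCAGTTCCCGAGAATAGGAGTATGCACCAGTTGTGTGTGACGTGACATCGAGCCGCTCCATTT-3'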